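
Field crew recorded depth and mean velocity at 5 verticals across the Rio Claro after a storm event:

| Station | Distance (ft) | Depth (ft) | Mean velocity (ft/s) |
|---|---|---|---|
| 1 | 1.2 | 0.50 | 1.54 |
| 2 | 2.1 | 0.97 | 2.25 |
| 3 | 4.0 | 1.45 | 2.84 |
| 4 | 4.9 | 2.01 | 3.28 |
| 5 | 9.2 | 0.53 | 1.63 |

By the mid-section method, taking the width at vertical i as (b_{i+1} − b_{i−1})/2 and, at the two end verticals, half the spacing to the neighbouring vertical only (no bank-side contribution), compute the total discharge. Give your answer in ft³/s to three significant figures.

w_1 = (2.1 − 1.2)/2 = 0.45 ft; q_1 = 1.54 × 0.50 × 0.45 = 0.3465 ft³/s
w_2 = (4.0 − 1.2)/2 = 1.4 ft; q_2 = 2.25 × 0.97 × 1.4 = 3.056 ft³/s
w_3 = (4.9 − 2.1)/2 = 1.4 ft; q_3 = 2.84 × 1.45 × 1.4 = 5.765 ft³/s
w_4 = (9.2 − 4.0)/2 = 2.6 ft; q_4 = 3.28 × 2.01 × 2.6 = 17.14 ft³/s
w_5 = (9.2 − 4.9)/2 = 2.15 ft; q_5 = 1.63 × 0.53 × 2.15 = 1.857 ft³/s
Q = Σ qᵢ = 28.17 ft³/s

28.2 ft³/s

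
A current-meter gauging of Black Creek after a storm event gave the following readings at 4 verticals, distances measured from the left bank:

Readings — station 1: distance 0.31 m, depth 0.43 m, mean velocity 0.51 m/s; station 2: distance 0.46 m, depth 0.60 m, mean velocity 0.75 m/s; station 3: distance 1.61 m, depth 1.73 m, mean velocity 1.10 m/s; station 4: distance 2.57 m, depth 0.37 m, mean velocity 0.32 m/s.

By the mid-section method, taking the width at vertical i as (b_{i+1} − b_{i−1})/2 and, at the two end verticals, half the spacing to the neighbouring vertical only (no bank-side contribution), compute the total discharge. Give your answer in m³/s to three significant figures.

2.37 m³/s

w_1 = (0.46 − 0.31)/2 = 0.075 m; q_1 = 0.51 × 0.43 × 0.075 = 0.01645 m³/s
w_2 = (1.61 − 0.31)/2 = 0.65 m; q_2 = 0.75 × 0.60 × 0.65 = 0.2925 m³/s
w_3 = (2.57 − 0.46)/2 = 1.055 m; q_3 = 1.10 × 1.73 × 1.055 = 2.008 m³/s
w_4 = (2.57 − 1.61)/2 = 0.48 m; q_4 = 0.32 × 0.37 × 0.48 = 0.05683 m³/s
Q = Σ qᵢ = 2.373 m³/s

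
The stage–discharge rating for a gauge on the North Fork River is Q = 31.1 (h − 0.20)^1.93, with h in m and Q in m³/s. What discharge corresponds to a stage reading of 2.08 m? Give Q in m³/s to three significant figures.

105 m³/s

Q = 31.1 × (2.08 − 0.20)^1.93 = 31.1 × 1.88^1.93 = 105.2 m³/s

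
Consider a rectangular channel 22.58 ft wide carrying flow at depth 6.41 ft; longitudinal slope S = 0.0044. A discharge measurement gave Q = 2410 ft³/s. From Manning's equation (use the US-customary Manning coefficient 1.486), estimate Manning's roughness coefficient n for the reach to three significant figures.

0.0151

A = b·y = 22.58 × 6.41 = 144.7 ft²
P = b + 2y = 22.58 + 2×6.41 = 35.40 ft
R = A/P = 144.7/35.40 = 4.089 ft
n = (1.486/Q)·A·R^(2/3)·S^(1/2) = (1.486/2410) × 144.7 × 2.557 × 0.06633 = 0.01514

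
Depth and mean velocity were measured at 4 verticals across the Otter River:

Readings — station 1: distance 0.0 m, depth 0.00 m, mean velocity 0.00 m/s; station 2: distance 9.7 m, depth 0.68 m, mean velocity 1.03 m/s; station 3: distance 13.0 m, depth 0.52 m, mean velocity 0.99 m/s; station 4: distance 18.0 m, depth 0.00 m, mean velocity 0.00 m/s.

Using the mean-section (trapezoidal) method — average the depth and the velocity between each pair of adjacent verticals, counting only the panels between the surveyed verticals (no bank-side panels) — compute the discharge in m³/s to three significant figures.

4.34 m³/s

Panel 1-2: Δb = 9.7 m, d̄ = (0.00+0.68)/2 = 0.34, v̄ = (0.00+1.03)/2 = 0.515 → q = 9.7×0.34×0.515 = 1.698 m³/s
Panel 2-3: Δb = 3.3 m, d̄ = (0.68+0.52)/2 = 0.6, v̄ = (1.03+0.99)/2 = 1.01 → q = 3.3×0.6×1.01 = 2.000 m³/s
Panel 3-4: Δb = 5 m, d̄ = (0.52+0.00)/2 = 0.26, v̄ = (0.99+0.00)/2 = 0.495 → q = 5×0.26×0.495 = 0.6435 m³/s
Q = Σ q = 4.342 m³/s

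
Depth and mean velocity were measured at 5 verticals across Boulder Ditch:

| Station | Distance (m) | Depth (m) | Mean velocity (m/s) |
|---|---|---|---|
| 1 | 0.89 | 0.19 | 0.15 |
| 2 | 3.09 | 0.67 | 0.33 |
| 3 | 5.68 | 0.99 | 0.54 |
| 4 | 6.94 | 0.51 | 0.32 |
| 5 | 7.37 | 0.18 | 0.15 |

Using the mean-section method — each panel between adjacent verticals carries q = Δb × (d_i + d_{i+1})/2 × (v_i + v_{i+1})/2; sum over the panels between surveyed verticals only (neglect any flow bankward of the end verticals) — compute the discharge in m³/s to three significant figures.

1.60 m³/s

Panel 1-2: Δb = 2.2 m, d̄ = (0.19+0.67)/2 = 0.43, v̄ = (0.15+0.33)/2 = 0.24 → q = 2.2×0.43×0.24 = 0.2270 m³/s
Panel 2-3: Δb = 2.59 m, d̄ = (0.67+0.99)/2 = 0.83, v̄ = (0.33+0.54)/2 = 0.435 → q = 2.59×0.83×0.435 = 0.9351 m³/s
Panel 3-4: Δb = 1.26 m, d̄ = (0.99+0.51)/2 = 0.75, v̄ = (0.54+0.32)/2 = 0.43 → q = 1.26×0.75×0.43 = 0.4064 m³/s
Panel 4-5: Δb = 0.43 m, d̄ = (0.51+0.18)/2 = 0.345, v̄ = (0.32+0.15)/2 = 0.235 → q = 0.43×0.345×0.235 = 0.03486 m³/s
Q = Σ q = 1.603 m³/s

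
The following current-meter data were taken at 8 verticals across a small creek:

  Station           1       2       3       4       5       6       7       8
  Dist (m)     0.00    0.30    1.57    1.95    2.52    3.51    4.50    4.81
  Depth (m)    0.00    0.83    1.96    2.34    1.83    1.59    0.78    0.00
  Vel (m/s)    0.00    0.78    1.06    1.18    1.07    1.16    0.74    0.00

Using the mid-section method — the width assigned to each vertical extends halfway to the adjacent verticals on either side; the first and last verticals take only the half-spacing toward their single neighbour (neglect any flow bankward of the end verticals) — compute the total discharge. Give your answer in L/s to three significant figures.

w_2 = (1.57 − 0.00)/2 = 0.785 m; q_2 = 0.78 × 0.83 × 0.785 = 0.5082 m³/s
w_3 = (1.95 − 0.30)/2 = 0.825 m; q_3 = 1.06 × 1.96 × 0.825 = 1.714 m³/s
w_4 = (2.52 − 1.57)/2 = 0.475 m; q_4 = 1.18 × 2.34 × 0.475 = 1.312 m³/s
w_5 = (3.51 − 1.95)/2 = 0.78 m; q_5 = 1.07 × 1.83 × 0.78 = 1.527 m³/s
w_6 = (4.50 − 2.52)/2 = 0.99 m; q_6 = 1.16 × 1.59 × 0.99 = 1.826 m³/s
w_7 = (4.81 − 3.51)/2 = 0.65 m; q_7 = 0.74 × 0.78 × 0.65 = 0.3752 m³/s
Stations 1, 8 contribute zero (depth or velocity is 0).
Q = Σ qᵢ = 7.262 m³/s
= 7.262 × 1000 = 7262 L/s

7260 L/s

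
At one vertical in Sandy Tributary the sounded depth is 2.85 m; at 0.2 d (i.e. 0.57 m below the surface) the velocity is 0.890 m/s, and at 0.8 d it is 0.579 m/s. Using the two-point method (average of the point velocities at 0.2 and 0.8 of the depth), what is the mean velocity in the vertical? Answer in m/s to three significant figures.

0.735 m/s

v̄ = (0.890 + 0.579) / 2 = 0.7345 m/s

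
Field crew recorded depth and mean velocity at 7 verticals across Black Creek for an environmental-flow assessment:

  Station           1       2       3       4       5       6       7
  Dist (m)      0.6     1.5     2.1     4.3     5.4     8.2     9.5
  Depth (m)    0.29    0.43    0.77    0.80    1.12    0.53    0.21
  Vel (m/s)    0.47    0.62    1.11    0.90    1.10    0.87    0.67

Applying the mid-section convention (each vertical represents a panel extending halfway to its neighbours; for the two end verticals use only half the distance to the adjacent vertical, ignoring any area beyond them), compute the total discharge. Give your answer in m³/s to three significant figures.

w_1 = (1.5 − 0.6)/2 = 0.45 m; q_1 = 0.47 × 0.29 × 0.45 = 0.06134 m³/s
w_2 = (2.1 − 0.6)/2 = 0.75 m; q_2 = 0.62 × 0.43 × 0.75 = 0.2000 m³/s
w_3 = (4.3 − 1.5)/2 = 1.4 m; q_3 = 1.11 × 0.77 × 1.4 = 1.197 m³/s
w_4 = (5.4 − 2.1)/2 = 1.65 m; q_4 = 0.90 × 0.80 × 1.65 = 1.188 m³/s
w_5 = (8.2 − 4.3)/2 = 1.95 m; q_5 = 1.10 × 1.12 × 1.95 = 2.402 m³/s
w_6 = (9.5 − 5.4)/2 = 2.05 m; q_6 = 0.87 × 0.53 × 2.05 = 0.9453 m³/s
w_7 = (9.5 − 8.2)/2 = 0.65 m; q_7 = 0.67 × 0.21 × 0.65 = 0.09146 m³/s
Q = Σ qᵢ = 6.085 m³/s

6.08 m³/s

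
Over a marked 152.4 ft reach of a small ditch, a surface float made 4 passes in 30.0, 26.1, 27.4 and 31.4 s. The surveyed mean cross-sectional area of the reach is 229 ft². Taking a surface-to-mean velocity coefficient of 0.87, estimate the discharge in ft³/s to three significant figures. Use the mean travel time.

t̄ = (30.0 + 26.1 + 27.4 + 31.4) / 4 = 28.725 s
v_surface = L / t̄ = 152.4 / 28.725 = 5.305 ft/s
v_mean = 0.87 × 5.305 = 4.616 ft/s
Q = A × v_mean = 229 × 4.616 = 1057 ft³/s

1060 ft³/s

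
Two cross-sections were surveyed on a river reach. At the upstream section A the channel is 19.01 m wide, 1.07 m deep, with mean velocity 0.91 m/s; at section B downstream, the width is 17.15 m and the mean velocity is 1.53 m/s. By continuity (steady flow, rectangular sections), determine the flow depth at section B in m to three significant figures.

Q = A₁V₁ = (19.01×1.07) × 0.91 = 18.51 m³/s
d₂ = Q/(b₂ V₂) = 18.51/(17.15×1.53) = 0.7054 m

0.705 m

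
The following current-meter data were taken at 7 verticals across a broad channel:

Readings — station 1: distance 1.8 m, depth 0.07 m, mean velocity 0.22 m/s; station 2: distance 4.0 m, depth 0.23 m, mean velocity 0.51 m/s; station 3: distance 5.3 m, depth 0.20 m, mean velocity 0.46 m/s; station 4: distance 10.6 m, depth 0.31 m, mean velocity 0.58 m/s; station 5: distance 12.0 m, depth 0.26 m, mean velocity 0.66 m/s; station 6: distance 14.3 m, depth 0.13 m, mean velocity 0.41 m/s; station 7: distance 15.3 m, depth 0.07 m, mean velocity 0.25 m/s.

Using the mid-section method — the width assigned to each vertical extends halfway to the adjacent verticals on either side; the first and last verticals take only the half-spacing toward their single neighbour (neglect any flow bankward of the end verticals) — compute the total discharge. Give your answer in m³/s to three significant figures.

1.54 m³/s

w_1 = (4.0 − 1.8)/2 = 1.1 m; q_1 = 0.22 × 0.07 × 1.1 = 0.01694 m³/s
w_2 = (5.3 − 1.8)/2 = 1.75 m; q_2 = 0.51 × 0.23 × 1.75 = 0.2053 m³/s
w_3 = (10.6 − 4.0)/2 = 3.3 m; q_3 = 0.46 × 0.20 × 3.3 = 0.3036 m³/s
w_4 = (12.0 − 5.3)/2 = 3.35 m; q_4 = 0.58 × 0.31 × 3.35 = 0.6023 m³/s
w_5 = (14.3 − 10.6)/2 = 1.85 m; q_5 = 0.66 × 0.26 × 1.85 = 0.3175 m³/s
w_6 = (15.3 − 12.0)/2 = 1.65 m; q_6 = 0.41 × 0.13 × 1.65 = 0.08795 m³/s
w_7 = (15.3 − 14.3)/2 = 0.5 m; q_7 = 0.25 × 0.07 × 0.5 = 0.008750 m³/s
Q = Σ qᵢ = 1.542 m³/s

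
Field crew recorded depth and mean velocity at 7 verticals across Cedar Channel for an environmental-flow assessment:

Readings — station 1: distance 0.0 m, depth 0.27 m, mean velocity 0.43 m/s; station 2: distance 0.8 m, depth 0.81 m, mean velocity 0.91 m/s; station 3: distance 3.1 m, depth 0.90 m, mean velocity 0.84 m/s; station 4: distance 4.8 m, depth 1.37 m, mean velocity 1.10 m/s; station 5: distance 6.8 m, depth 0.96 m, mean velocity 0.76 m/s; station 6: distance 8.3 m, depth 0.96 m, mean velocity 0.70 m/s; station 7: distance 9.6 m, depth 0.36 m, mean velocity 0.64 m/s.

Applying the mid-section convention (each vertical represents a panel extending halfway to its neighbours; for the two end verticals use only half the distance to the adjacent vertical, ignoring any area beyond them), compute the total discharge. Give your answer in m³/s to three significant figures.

7.86 m³/s

w_1 = (0.8 − 0.0)/2 = 0.4 m; q_1 = 0.43 × 0.27 × 0.4 = 0.04644 m³/s
w_2 = (3.1 − 0.0)/2 = 1.55 m; q_2 = 0.91 × 0.81 × 1.55 = 1.143 m³/s
w_3 = (4.8 − 0.8)/2 = 2 m; q_3 = 0.84 × 0.90 × 2 = 1.512 m³/s
w_4 = (6.8 − 3.1)/2 = 1.85 m; q_4 = 1.10 × 1.37 × 1.85 = 2.788 m³/s
w_5 = (8.3 − 4.8)/2 = 1.75 m; q_5 = 0.76 × 0.96 × 1.75 = 1.277 m³/s
w_6 = (9.6 − 6.8)/2 = 1.4 m; q_6 = 0.70 × 0.96 × 1.4 = 0.9408 m³/s
w_7 = (9.6 − 8.3)/2 = 0.65 m; q_7 = 0.64 × 0.36 × 0.65 = 0.1498 m³/s
Q = Σ qᵢ = 7.856 m³/s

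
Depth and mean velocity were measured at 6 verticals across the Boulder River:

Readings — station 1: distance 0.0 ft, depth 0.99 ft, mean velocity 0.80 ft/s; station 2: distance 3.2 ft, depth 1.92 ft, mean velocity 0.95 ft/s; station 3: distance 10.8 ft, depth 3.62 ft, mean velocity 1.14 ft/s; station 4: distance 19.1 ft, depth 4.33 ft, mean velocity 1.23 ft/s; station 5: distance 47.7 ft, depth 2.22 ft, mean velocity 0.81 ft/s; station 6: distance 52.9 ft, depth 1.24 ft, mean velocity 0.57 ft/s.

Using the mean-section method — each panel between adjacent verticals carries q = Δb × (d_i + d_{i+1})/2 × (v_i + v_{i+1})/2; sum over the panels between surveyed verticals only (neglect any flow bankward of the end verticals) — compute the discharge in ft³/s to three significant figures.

Panel 1-2: Δb = 3.2 ft, d̄ = (0.99+1.92)/2 = 1.455, v̄ = (0.80+0.95)/2 = 0.875 → q = 3.2×1.455×0.875 = 4.074 ft³/s
Panel 2-3: Δb = 7.6 ft, d̄ = (1.92+3.62)/2 = 2.77, v̄ = (0.95+1.14)/2 = 1.045 → q = 7.6×2.77×1.045 = 22.00 ft³/s
Panel 3-4: Δb = 8.3 ft, d̄ = (3.62+4.33)/2 = 3.975, v̄ = (1.14+1.23)/2 = 1.185 → q = 8.3×3.975×1.185 = 39.10 ft³/s
Panel 4-5: Δb = 28.6 ft, d̄ = (4.33+2.22)/2 = 3.275, v̄ = (1.23+0.81)/2 = 1.02 → q = 28.6×3.275×1.02 = 95.54 ft³/s
Panel 5-6: Δb = 5.2 ft, d̄ = (2.22+1.24)/2 = 1.73, v̄ = (0.81+0.57)/2 = 0.69 → q = 5.2×1.73×0.69 = 6.207 ft³/s
Q = Σ q = 166.9 ft³/s

167 ft³/s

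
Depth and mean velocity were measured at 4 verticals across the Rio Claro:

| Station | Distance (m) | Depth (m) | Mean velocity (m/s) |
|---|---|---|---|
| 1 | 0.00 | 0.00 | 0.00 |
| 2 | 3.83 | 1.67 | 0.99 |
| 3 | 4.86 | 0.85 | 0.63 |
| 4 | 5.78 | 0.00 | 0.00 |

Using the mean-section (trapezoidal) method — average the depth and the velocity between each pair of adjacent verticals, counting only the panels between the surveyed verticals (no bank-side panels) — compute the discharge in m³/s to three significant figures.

2.76 m³/s

Panel 1-2: Δb = 3.83 m, d̄ = (0.00+1.67)/2 = 0.835, v̄ = (0.00+0.99)/2 = 0.495 → q = 3.83×0.835×0.495 = 1.583 m³/s
Panel 2-3: Δb = 1.03 m, d̄ = (1.67+0.85)/2 = 1.26, v̄ = (0.99+0.63)/2 = 0.81 → q = 1.03×1.26×0.81 = 1.051 m³/s
Panel 3-4: Δb = 0.92 m, d̄ = (0.85+0.00)/2 = 0.425, v̄ = (0.63+0.00)/2 = 0.315 → q = 0.92×0.425×0.315 = 0.1232 m³/s
Q = Σ q = 2.757 m³/s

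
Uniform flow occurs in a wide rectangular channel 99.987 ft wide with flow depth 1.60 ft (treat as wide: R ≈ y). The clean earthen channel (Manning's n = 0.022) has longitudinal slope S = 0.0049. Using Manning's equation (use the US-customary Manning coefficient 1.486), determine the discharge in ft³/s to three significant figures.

A = b·y = 99.987 × 1.60 = 160.0 ft²
Wide channel: R ≈ y = 1.60 ft
Q = (1.486/n)·A·R^(2/3)·S^(1/2) = (1.486/0.022) × 160.0 × 1.600^(2/3) × 0.0049^(1/2) = 1035 ft³/s

1030 ft³/s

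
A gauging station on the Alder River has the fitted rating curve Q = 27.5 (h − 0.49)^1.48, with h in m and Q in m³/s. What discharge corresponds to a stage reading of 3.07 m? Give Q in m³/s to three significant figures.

Q = 27.5 × (3.07 − 0.49)^1.48 = 27.5 × 2.58^1.48 = 111.8 m³/s

112 m³/s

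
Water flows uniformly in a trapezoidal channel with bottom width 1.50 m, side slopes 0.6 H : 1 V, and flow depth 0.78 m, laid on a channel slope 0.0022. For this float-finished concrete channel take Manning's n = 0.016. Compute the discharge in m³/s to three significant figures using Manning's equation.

2.69 m³/s

A = (b + z·y)·y = (1.50 + 0.6×0.78)×0.78 = 1.535 m²
P = b + 2y√(1+z²) = 1.50 + 2×0.78×√(1+0.6²) = 3.319 m
R = A/P = 1.535/3.319 = 0.4625 m
Q = (1/n)·A·R^(2/3)·S^(1/2) = (1/0.016) × 1.535 × 0.4625^(2/3) × 0.0022^(1/2) = 2.691 m³/s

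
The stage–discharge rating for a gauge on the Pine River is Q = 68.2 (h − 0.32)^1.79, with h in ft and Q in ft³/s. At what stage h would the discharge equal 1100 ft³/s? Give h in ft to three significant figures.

5.05 ft

h − h₀ = (Q/C)^(1/b) = (1100/68.2)^(1/1.79) = 4.728 ft
h = 0.32 + 4.728 = 5.048 ft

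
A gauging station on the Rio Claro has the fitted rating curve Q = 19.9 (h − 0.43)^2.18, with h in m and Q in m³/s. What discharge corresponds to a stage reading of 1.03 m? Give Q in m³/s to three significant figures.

Q = 19.9 × (1.03 − 0.43)^2.18 = 19.9 × 0.6^2.18 = 6.535 m³/s

6.53 m³/s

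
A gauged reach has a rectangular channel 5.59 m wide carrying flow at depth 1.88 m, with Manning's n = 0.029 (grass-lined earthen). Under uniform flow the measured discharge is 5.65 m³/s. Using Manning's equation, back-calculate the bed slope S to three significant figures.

A = b·y = 5.59 × 1.88 = 10.51 m²
P = b + 2y = 5.59 + 2×1.88 = 9.350 m
R = A/P = 10.51/9.350 = 1.124 m
S = (Q·n / (1·A·R^(2/3)))² = (5.65×0.029 / (1×10.51×1.081))² = 0.0002080

0.000208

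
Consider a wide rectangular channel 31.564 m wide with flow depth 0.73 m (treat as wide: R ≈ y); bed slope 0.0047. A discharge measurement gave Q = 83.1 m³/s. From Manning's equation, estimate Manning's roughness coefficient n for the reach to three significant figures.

0.0154

A = b·y = 31.564 × 0.73 = 23.04 m²
Wide channel: R ≈ y = 0.73 m
n = (1/Q)·A·R^(2/3)·S^(1/2) = (1/83.1) × 23.04 × 0.8107 × 0.06856 = 0.01541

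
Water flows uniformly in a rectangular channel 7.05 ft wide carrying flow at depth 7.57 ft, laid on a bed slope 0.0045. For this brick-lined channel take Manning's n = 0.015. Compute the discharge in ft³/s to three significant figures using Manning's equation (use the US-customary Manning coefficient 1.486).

A = b·y = 7.05 × 7.57 = 53.37 ft²
P = b + 2y = 7.05 + 2×7.57 = 22.19 ft
R = A/P = 53.37/22.19 = 2.405 ft
Q = (1.486/n)·A·R^(2/3)·S^(1/2) = (1.486/0.015) × 53.37 × 2.405^(2/3) × 0.0045^(1/2) = 636.7 ft³/s

637 ft³/s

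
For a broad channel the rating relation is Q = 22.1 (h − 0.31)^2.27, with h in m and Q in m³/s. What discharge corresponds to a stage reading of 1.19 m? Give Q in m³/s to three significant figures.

Q = 22.1 × (1.19 − 0.31)^2.27 = 22.1 × 0.88^2.27 = 16.53 m³/s

16.5 m³/s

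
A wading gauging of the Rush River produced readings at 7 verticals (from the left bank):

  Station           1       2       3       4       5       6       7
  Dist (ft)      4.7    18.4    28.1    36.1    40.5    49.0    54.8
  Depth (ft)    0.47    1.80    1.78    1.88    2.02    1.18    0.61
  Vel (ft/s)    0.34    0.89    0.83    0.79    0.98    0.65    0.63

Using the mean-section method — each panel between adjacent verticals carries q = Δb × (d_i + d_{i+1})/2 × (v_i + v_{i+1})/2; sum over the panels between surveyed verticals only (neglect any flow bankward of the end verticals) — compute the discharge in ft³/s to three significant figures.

58.4 ft³/s

Panel 1-2: Δb = 13.7 ft, d̄ = (0.47+1.80)/2 = 1.135, v̄ = (0.34+0.89)/2 = 0.615 → q = 13.7×1.135×0.615 = 9.563 ft³/s
Panel 2-3: Δb = 9.7 ft, d̄ = (1.80+1.78)/2 = 1.79, v̄ = (0.89+0.83)/2 = 0.86 → q = 9.7×1.79×0.86 = 14.93 ft³/s
Panel 3-4: Δb = 8 ft, d̄ = (1.78+1.88)/2 = 1.83, v̄ = (0.83+0.79)/2 = 0.81 → q = 8×1.83×0.81 = 11.86 ft³/s
Panel 4-5: Δb = 4.4 ft, d̄ = (1.88+2.02)/2 = 1.95, v̄ = (0.79+0.98)/2 = 0.885 → q = 4.4×1.95×0.885 = 7.593 ft³/s
Panel 5-6: Δb = 8.5 ft, d̄ = (2.02+1.18)/2 = 1.6, v̄ = (0.98+0.65)/2 = 0.815 → q = 8.5×1.6×0.815 = 11.08 ft³/s
Panel 6-7: Δb = 5.8 ft, d̄ = (1.18+0.61)/2 = 0.895, v̄ = (0.65+0.63)/2 = 0.64 → q = 5.8×0.895×0.64 = 3.322 ft³/s
Q = Σ q = 58.35 ft³/s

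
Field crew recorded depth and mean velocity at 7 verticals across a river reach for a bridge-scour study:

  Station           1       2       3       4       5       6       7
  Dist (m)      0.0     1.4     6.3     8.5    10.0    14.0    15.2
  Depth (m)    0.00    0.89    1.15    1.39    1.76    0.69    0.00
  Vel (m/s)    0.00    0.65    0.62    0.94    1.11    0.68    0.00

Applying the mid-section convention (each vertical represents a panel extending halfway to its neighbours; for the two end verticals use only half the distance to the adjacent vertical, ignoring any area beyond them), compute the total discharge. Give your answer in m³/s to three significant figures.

13.4 m³/s

w_2 = (6.3 − 0.0)/2 = 3.15 m; q_2 = 0.65 × 0.89 × 3.15 = 1.822 m³/s
w_3 = (8.5 − 1.4)/2 = 3.55 m; q_3 = 0.62 × 1.15 × 3.55 = 2.531 m³/s
w_4 = (10.0 − 6.3)/2 = 1.85 m; q_4 = 0.94 × 1.39 × 1.85 = 2.417 m³/s
w_5 = (14.0 − 8.5)/2 = 2.75 m; q_5 = 1.11 × 1.76 × 2.75 = 5.372 m³/s
w_6 = (15.2 − 10.0)/2 = 2.6 m; q_6 = 0.68 × 0.69 × 2.6 = 1.220 m³/s
Stations 1, 7 contribute zero (depth or velocity is 0).
Q = Σ qᵢ = 13.36 m³/s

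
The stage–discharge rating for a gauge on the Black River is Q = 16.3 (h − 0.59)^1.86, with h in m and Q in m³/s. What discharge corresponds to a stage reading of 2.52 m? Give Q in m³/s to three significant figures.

Q = 16.3 × (2.52 − 0.59)^1.86 = 16.3 × 1.93^1.86 = 55.38 m³/s

55.4 m³/s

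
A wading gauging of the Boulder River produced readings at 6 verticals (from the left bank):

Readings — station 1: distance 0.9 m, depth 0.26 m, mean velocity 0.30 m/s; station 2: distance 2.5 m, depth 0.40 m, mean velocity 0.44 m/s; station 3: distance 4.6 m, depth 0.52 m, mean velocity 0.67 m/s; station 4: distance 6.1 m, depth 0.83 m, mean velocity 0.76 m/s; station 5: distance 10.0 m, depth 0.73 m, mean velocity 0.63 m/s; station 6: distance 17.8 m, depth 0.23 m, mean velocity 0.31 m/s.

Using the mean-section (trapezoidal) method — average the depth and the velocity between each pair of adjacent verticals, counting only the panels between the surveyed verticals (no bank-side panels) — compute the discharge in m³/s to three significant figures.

Panel 1-2: Δb = 1.6 m, d̄ = (0.26+0.40)/2 = 0.33, v̄ = (0.30+0.44)/2 = 0.37 → q = 1.6×0.33×0.37 = 0.1954 m³/s
Panel 2-3: Δb = 2.1 m, d̄ = (0.40+0.52)/2 = 0.46, v̄ = (0.44+0.67)/2 = 0.555 → q = 2.1×0.46×0.555 = 0.5361 m³/s
Panel 3-4: Δb = 1.5 m, d̄ = (0.52+0.83)/2 = 0.675, v̄ = (0.67+0.76)/2 = 0.715 → q = 1.5×0.675×0.715 = 0.7239 m³/s
Panel 4-5: Δb = 3.9 m, d̄ = (0.83+0.73)/2 = 0.78, v̄ = (0.76+0.63)/2 = 0.695 → q = 3.9×0.78×0.695 = 2.114 m³/s
Panel 5-6: Δb = 7.8 m, d̄ = (0.73+0.23)/2 = 0.48, v̄ = (0.63+0.31)/2 = 0.47 → q = 7.8×0.48×0.47 = 1.760 m³/s
Q = Σ q = 5.329 m³/s

5.33 m³/s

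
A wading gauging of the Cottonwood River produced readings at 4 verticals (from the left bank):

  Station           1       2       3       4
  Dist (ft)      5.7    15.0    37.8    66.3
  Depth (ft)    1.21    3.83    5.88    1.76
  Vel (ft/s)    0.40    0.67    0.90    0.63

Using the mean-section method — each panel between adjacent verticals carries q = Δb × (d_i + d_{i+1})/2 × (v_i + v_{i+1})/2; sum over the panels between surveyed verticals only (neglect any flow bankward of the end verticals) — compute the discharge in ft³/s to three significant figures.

183 ft³/s

Panel 1-2: Δb = 9.3 ft, d̄ = (1.21+3.83)/2 = 2.52, v̄ = (0.40+0.67)/2 = 0.535 → q = 9.3×2.52×0.535 = 12.54 ft³/s
Panel 2-3: Δb = 22.8 ft, d̄ = (3.83+5.88)/2 = 4.855, v̄ = (0.67+0.90)/2 = 0.785 → q = 22.8×4.855×0.785 = 86.89 ft³/s
Panel 3-4: Δb = 28.5 ft, d̄ = (5.88+1.76)/2 = 3.82, v̄ = (0.90+0.63)/2 = 0.765 → q = 28.5×3.82×0.765 = 83.29 ft³/s
Q = Σ q = 182.7 ft³/s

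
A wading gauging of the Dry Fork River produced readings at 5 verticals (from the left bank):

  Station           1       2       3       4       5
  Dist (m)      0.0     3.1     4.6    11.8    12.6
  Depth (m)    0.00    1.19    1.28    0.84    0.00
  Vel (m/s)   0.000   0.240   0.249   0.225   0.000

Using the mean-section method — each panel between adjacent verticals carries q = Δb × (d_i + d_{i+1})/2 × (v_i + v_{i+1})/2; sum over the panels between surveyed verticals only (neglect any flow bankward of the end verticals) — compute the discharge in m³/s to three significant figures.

2.52 m³/s

Panel 1-2: Δb = 3.1 m, d̄ = (0.00+1.19)/2 = 0.595, v̄ = (0.000+0.240)/2 = 0.12 → q = 3.1×0.595×0.12 = 0.2213 m³/s
Panel 2-3: Δb = 1.5 m, d̄ = (1.19+1.28)/2 = 1.235, v̄ = (0.240+0.249)/2 = 0.2445 → q = 1.5×1.235×0.2445 = 0.4529 m³/s
Panel 3-4: Δb = 7.2 m, d̄ = (1.28+0.84)/2 = 1.06, v̄ = (0.249+0.225)/2 = 0.237 → q = 7.2×1.06×0.237 = 1.809 m³/s
Panel 4-5: Δb = 0.8 m, d̄ = (0.84+0.00)/2 = 0.42, v̄ = (0.225+0.000)/2 = 0.1125 → q = 0.8×0.42×0.1125 = 0.03780 m³/s
Q = Σ q = 2.521 m³/s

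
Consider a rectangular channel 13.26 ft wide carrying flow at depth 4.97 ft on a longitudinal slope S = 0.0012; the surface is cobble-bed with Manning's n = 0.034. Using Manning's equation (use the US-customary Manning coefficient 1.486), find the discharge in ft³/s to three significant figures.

200 ft³/s

A = b·y = 13.26 × 4.97 = 65.90 ft²
P = b + 2y = 13.26 + 2×4.97 = 23.20 ft
R = A/P = 65.90/23.20 = 2.841 ft
Q = (1.486/n)·A·R^(2/3)·S^(1/2) = (1.486/0.034) × 65.90 × 2.841^(2/3) × 0.0012^(1/2) = 200.1 ft³/s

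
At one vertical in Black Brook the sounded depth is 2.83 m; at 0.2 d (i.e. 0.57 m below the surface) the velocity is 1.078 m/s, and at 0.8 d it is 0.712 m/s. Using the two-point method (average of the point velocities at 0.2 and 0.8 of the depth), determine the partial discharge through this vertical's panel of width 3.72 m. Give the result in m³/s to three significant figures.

v̄ = (1.078 + 0.712) / 2 = 0.8950 m/s
q = v̄ × d × w = 0.8950 × 2.83 × 3.72 = 9.422 m³/s

9.42 m³/s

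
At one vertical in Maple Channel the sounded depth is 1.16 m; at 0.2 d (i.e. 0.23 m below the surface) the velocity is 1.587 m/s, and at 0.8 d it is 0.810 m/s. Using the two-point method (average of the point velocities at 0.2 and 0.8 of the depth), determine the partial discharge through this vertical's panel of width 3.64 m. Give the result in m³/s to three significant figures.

v̄ = (1.587 + 0.810) / 2 = 1.199 m/s
q = v̄ × d × w = 1.199 × 1.16 × 3.64 = 5.061 m³/s

5.06 m³/s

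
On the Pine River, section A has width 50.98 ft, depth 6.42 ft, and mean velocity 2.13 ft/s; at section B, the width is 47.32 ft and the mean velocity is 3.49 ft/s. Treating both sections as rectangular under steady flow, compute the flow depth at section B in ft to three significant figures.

Q = A₁V₁ = (50.98×6.42) × 2.13 = 697.1 ft³/s
d₂ = Q/(b₂ V₂) = 697.1/(47.32×3.49) = 4.221 ft

4.22 ft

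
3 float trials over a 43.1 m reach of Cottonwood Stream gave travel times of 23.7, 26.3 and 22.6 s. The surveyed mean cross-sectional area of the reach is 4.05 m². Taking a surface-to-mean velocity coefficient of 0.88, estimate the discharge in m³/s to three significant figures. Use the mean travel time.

6.35 m³/s

t̄ = (23.7 + 26.3 + 22.6) / 3 = 24.2 s
v_surface = L / t̄ = 43.1 / 24.2 = 1.781 m/s
v_mean = 0.88 × 1.781 = 1.567 m/s
Q = A × v_mean = 4.05 × 1.567 = 6.347 m³/s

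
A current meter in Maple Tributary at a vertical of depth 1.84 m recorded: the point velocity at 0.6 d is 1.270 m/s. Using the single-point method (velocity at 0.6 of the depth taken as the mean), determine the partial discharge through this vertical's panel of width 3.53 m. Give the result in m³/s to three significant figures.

v̄ = v₀.₆ = 1.270 m/s
q = v̄ × d × w = 1.270 × 1.84 × 3.53 = 8.249 m³/s

8.25 m³/s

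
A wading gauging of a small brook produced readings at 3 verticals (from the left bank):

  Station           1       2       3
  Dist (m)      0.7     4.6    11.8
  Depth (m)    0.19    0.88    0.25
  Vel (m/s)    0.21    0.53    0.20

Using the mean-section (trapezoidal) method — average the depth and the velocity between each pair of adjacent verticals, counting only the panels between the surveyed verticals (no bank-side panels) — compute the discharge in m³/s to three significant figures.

2.26 m³/s

Panel 1-2: Δb = 3.9 m, d̄ = (0.19+0.88)/2 = 0.535, v̄ = (0.21+0.53)/2 = 0.37 → q = 3.9×0.535×0.37 = 0.7720 m³/s
Panel 2-3: Δb = 7.2 m, d̄ = (0.88+0.25)/2 = 0.565, v̄ = (0.53+0.20)/2 = 0.365 → q = 7.2×0.565×0.365 = 1.485 m³/s
Q = Σ q = 2.257 m³/s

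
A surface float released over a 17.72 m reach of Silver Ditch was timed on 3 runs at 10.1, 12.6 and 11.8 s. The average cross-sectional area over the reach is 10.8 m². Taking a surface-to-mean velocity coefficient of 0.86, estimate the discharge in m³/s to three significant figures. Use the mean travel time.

14.3 m³/s

t̄ = (10.1 + 12.6 + 11.8) / 3 = 11.5 s
v_surface = L / t̄ = 17.72 / 11.5 = 1.541 m/s
v_mean = 0.86 × 1.541 = 1.325 m/s
Q = A × v_mean = 10.8 × 1.325 = 14.31 m³/s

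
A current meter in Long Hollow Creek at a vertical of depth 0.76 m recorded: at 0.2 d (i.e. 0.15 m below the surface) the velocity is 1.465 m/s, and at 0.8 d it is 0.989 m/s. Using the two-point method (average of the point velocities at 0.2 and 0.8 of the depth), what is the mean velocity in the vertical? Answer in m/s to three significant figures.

1.23 m/s

v̄ = (1.465 + 0.989) / 2 = 1.227 m/s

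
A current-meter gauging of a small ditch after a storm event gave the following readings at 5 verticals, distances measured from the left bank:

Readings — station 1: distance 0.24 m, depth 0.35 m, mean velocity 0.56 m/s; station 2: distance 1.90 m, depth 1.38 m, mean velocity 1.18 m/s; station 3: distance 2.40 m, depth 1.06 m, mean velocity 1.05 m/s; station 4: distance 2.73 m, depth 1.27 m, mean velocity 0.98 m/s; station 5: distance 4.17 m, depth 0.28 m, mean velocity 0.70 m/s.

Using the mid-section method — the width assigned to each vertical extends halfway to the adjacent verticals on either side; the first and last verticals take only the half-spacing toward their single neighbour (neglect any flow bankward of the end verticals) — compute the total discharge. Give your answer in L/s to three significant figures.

w_1 = (1.90 − 0.24)/2 = 0.83 m; q_1 = 0.56 × 0.35 × 0.83 = 0.1627 m³/s
w_2 = (2.40 − 0.24)/2 = 1.08 m; q_2 = 1.18 × 1.38 × 1.08 = 1.759 m³/s
w_3 = (2.73 − 1.90)/2 = 0.415 m; q_3 = 1.05 × 1.06 × 0.415 = 0.4619 m³/s
w_4 = (4.17 − 2.40)/2 = 0.885 m; q_4 = 0.98 × 1.27 × 0.885 = 1.101 m³/s
w_5 = (4.17 − 2.73)/2 = 0.72 m; q_5 = 0.70 × 0.28 × 0.72 = 0.1411 m³/s
Q = Σ qᵢ = 3.626 m³/s
= 3.626 × 1000 = 3626 L/s

3630 L/s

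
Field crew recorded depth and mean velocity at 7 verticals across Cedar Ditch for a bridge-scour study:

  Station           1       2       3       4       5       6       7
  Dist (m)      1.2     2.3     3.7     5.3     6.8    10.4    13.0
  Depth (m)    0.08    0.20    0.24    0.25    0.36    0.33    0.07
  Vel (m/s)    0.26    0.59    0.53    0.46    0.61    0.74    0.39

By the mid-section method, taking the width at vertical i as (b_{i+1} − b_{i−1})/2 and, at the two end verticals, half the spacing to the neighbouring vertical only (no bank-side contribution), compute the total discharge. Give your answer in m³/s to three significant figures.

1.88 m³/s

w_1 = (2.3 − 1.2)/2 = 0.55 m; q_1 = 0.26 × 0.08 × 0.55 = 0.01144 m³/s
w_2 = (3.7 − 1.2)/2 = 1.25 m; q_2 = 0.59 × 0.20 × 1.25 = 0.1475 m³/s
w_3 = (5.3 − 2.3)/2 = 1.5 m; q_3 = 0.53 × 0.24 × 1.5 = 0.1908 m³/s
w_4 = (6.8 − 3.7)/2 = 1.55 m; q_4 = 0.46 × 0.25 × 1.55 = 0.1783 m³/s
w_5 = (10.4 − 5.3)/2 = 2.55 m; q_5 = 0.61 × 0.36 × 2.55 = 0.5600 m³/s
w_6 = (13.0 − 6.8)/2 = 3.1 m; q_6 = 0.74 × 0.33 × 3.1 = 0.7570 m³/s
w_7 = (13.0 − 10.4)/2 = 1.3 m; q_7 = 0.39 × 0.07 × 1.3 = 0.03549 m³/s
Q = Σ qᵢ = 1.880 m³/s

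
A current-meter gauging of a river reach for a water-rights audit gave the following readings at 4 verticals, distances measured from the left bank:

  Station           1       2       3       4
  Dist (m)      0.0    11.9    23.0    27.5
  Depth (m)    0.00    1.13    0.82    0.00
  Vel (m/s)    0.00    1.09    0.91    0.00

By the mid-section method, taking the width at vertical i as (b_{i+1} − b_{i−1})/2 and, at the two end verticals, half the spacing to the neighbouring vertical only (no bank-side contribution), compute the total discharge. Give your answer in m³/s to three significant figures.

w_2 = (23.0 − 0.0)/2 = 11.5 m; q_2 = 1.09 × 1.13 × 11.5 = 14.16 m³/s
w_3 = (27.5 − 11.9)/2 = 7.8 m; q_3 = 0.91 × 0.82 × 7.8 = 5.820 m³/s
Stations 1, 4 contribute zero (depth or velocity is 0).
Q = Σ qᵢ = 19.98 m³/s

20.0 m³/s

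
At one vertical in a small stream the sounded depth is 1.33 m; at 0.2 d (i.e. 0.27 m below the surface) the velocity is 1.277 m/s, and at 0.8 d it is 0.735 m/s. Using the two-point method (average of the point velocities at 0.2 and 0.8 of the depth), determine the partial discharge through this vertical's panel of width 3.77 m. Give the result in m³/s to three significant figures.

5.04 m³/s

v̄ = (1.277 + 0.735) / 2 = 1.006 m/s
q = v̄ × d × w = 1.006 × 1.33 × 3.77 = 5.044 m³/s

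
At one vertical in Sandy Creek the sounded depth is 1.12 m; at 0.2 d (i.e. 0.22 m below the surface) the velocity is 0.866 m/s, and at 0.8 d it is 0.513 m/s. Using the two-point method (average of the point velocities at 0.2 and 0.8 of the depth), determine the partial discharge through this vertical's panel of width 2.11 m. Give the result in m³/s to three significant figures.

1.63 m³/s

v̄ = (0.866 + 0.513) / 2 = 0.6895 m/s
q = v̄ × d × w = 0.6895 × 1.12 × 2.11 = 1.629 m³/s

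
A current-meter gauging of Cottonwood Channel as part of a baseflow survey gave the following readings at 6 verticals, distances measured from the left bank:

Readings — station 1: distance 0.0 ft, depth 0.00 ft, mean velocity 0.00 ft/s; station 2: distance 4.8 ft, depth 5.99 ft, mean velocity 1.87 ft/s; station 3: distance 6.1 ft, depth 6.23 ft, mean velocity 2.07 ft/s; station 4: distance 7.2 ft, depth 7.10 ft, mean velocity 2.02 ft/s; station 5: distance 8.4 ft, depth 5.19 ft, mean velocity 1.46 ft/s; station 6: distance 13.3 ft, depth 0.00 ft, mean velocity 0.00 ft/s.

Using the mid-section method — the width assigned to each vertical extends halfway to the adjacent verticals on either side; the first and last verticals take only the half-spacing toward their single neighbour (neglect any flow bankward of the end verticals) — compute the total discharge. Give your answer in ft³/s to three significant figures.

w_2 = (6.1 − 0.0)/2 = 3.05 ft; q_2 = 1.87 × 5.99 × 3.05 = 34.16 ft³/s
w_3 = (7.2 − 4.8)/2 = 1.2 ft; q_3 = 2.07 × 6.23 × 1.2 = 15.48 ft³/s
w_4 = (8.4 − 6.1)/2 = 1.15 ft; q_4 = 2.02 × 7.10 × 1.15 = 16.49 ft³/s
w_5 = (13.3 − 7.2)/2 = 3.05 ft; q_5 = 1.46 × 5.19 × 3.05 = 23.11 ft³/s
Stations 1, 6 contribute zero (depth or velocity is 0).
Q = Σ qᵢ = 89.24 ft³/s

89.2 ft³/s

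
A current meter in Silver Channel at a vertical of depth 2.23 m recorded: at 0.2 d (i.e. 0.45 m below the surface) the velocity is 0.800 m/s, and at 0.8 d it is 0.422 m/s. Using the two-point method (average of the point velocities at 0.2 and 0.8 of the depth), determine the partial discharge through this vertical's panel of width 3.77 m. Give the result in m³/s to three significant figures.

5.14 m³/s

v̄ = (0.800 + 0.422) / 2 = 0.6110 m/s
q = v̄ × d × w = 0.6110 × 2.23 × 3.77 = 5.137 m³/s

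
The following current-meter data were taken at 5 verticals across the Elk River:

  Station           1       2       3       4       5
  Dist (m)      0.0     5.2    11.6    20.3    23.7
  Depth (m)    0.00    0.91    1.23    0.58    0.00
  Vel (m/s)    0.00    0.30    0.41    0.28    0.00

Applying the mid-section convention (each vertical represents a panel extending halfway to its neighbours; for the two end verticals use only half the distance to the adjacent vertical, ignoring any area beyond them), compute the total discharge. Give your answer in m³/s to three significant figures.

6.37 m³/s

w_2 = (11.6 − 0.0)/2 = 5.8 m; q_2 = 0.30 × 0.91 × 5.8 = 1.583 m³/s
w_3 = (20.3 − 5.2)/2 = 7.55 m; q_3 = 0.41 × 1.23 × 7.55 = 3.807 m³/s
w_4 = (23.7 − 11.6)/2 = 6.05 m; q_4 = 0.28 × 0.58 × 6.05 = 0.9825 m³/s
Stations 1, 5 contribute zero (depth or velocity is 0).
Q = Σ qᵢ = 6.373 m³/s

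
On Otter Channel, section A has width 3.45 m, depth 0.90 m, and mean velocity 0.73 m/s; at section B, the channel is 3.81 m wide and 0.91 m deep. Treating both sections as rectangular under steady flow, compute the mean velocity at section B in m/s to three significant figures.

0.654 m/s

Q = A₁V₁ = (3.45×0.90) × 0.73 = 2.267 m³/s
A₂ = 3.81 × 0.91 = 3.467 m²
V₂ = Q/A₂ = 2.267/3.467 = 0.6538 m/s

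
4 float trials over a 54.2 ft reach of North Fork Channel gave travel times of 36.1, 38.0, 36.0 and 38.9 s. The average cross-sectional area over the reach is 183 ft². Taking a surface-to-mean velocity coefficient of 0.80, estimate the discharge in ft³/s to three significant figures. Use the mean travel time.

213 ft³/s

t̄ = (36.1 + 38.0 + 36.0 + 38.9) / 4 = 37.25 s
v_surface = L / t̄ = 54.2 / 37.25 = 1.455 ft/s
v_mean = 0.80 × 1.455 = 1.164 ft/s
Q = A × v_mean = 183 × 1.164 = 213.0 ft³/s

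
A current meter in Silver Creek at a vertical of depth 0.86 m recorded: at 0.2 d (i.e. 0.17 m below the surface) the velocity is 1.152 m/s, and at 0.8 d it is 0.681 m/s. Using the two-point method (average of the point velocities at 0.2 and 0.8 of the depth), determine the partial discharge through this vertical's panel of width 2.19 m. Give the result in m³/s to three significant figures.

v̄ = (1.152 + 0.681) / 2 = 0.9165 m/s
q = v̄ × d × w = 0.9165 × 0.86 × 2.19 = 1.726 m³/s

1.73 m³/s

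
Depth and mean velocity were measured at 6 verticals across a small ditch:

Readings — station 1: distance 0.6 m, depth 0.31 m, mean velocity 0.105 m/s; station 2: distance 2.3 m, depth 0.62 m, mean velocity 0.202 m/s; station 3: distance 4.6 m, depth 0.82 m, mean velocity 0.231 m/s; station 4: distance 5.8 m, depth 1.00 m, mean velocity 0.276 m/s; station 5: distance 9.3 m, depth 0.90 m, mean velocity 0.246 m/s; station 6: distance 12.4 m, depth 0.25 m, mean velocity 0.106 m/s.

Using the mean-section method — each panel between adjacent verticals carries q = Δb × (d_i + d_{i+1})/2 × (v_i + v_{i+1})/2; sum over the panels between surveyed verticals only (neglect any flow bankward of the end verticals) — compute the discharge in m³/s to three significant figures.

1.94 m³/s

Panel 1-2: Δb = 1.7 m, d̄ = (0.31+0.62)/2 = 0.465, v̄ = (0.105+0.202)/2 = 0.1535 → q = 1.7×0.465×0.1535 = 0.1213 m³/s
Panel 2-3: Δb = 2.3 m, d̄ = (0.62+0.82)/2 = 0.72, v̄ = (0.202+0.231)/2 = 0.2165 → q = 2.3×0.72×0.2165 = 0.3585 m³/s
Panel 3-4: Δb = 1.2 m, d̄ = (0.82+1.00)/2 = 0.91, v̄ = (0.231+0.276)/2 = 0.2535 → q = 1.2×0.91×0.2535 = 0.2768 m³/s
Panel 4-5: Δb = 3.5 m, d̄ = (1.00+0.90)/2 = 0.95, v̄ = (0.276+0.246)/2 = 0.261 → q = 3.5×0.95×0.261 = 0.8678 m³/s
Panel 5-6: Δb = 3.1 m, d̄ = (0.90+0.25)/2 = 0.575, v̄ = (0.246+0.106)/2 = 0.176 → q = 3.1×0.575×0.176 = 0.3137 m³/s
Q = Σ q = 1.938 m³/s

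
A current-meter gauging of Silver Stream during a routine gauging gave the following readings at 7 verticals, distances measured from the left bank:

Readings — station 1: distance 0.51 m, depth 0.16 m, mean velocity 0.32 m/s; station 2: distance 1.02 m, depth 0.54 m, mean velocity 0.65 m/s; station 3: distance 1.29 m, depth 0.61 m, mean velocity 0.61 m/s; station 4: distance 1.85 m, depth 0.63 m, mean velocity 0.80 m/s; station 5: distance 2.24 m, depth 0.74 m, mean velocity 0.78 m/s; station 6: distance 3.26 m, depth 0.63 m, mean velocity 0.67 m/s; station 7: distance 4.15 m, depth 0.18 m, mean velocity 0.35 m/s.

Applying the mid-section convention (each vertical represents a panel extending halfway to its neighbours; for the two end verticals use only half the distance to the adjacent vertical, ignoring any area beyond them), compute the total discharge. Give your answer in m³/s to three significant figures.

1.38 m³/s

w_1 = (1.02 − 0.51)/2 = 0.255 m; q_1 = 0.32 × 0.16 × 0.255 = 0.01306 m³/s
w_2 = (1.29 − 0.51)/2 = 0.39 m; q_2 = 0.65 × 0.54 × 0.39 = 0.1369 m³/s
w_3 = (1.85 − 1.02)/2 = 0.415 m; q_3 = 0.61 × 0.61 × 0.415 = 0.1544 m³/s
w_4 = (2.24 − 1.29)/2 = 0.475 m; q_4 = 0.80 × 0.63 × 0.475 = 0.2394 m³/s
w_5 = (3.26 − 1.85)/2 = 0.705 m; q_5 = 0.78 × 0.74 × 0.705 = 0.4069 m³/s
w_6 = (4.15 − 2.24)/2 = 0.955 m; q_6 = 0.67 × 0.63 × 0.955 = 0.4031 m³/s
w_7 = (4.15 − 3.26)/2 = 0.445 m; q_7 = 0.35 × 0.18 × 0.445 = 0.02804 m³/s
Q = Σ qᵢ = 1.382 m³/s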